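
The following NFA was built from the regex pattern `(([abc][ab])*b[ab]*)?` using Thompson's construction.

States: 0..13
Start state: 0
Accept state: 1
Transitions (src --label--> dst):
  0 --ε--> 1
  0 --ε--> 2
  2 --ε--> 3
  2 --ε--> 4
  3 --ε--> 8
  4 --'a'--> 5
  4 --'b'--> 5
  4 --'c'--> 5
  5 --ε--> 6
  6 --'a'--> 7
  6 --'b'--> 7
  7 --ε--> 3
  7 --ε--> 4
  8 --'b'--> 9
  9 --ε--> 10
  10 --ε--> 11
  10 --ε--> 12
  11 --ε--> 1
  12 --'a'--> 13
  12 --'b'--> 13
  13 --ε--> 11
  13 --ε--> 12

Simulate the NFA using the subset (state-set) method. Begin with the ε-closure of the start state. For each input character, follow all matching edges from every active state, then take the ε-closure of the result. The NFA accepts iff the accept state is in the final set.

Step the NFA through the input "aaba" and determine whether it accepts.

Answer: ACCEPT

Derivation:
S₀ = ε-closure({0}) = {0,1,2,3,4,8}
'a' @ 1: {5,6}
'a' @ 2: {3,4,7,8}
'b' @ 3: {1,5,6,9,10,11,12}  (accept∈set)
'a' @ 4: {1,3,4,7,8,11,12,13}  (accept∈set)
final: {1,3,4,7,8,11,12,13}; accept 1 in set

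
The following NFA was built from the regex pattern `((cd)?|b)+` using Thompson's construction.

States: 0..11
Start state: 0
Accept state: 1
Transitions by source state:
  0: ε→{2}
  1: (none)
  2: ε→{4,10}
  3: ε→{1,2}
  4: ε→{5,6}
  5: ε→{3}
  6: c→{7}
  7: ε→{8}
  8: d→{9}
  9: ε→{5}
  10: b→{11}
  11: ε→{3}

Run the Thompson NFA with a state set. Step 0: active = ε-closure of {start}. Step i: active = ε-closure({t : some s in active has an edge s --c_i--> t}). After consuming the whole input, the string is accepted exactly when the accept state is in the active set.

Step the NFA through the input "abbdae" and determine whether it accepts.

Answer: REJECT

Steps:
S₀ = ε-closure({0}) = {0,1,2,3,4,5,6,10}
'a' @ 1: {}  — no active states
rest 'bbdae' ignored (set empty)
final: {}; accept 1 not in set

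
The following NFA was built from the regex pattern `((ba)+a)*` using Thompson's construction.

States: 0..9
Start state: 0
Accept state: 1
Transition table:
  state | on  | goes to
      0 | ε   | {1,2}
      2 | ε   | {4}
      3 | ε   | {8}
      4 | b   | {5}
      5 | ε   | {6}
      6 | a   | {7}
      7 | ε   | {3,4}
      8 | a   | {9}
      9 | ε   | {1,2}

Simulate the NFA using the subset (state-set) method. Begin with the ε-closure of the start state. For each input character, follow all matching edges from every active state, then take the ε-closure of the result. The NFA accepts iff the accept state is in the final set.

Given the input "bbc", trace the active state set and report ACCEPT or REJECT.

start: ε-closure({0}) = {0,1,2,4}
'b' @ 1: {5,6}
'b' @ 2: {}  — state set empty
rest 'c' ignored (set empty)
final: {}; accept 1 not in set

Answer: REJECT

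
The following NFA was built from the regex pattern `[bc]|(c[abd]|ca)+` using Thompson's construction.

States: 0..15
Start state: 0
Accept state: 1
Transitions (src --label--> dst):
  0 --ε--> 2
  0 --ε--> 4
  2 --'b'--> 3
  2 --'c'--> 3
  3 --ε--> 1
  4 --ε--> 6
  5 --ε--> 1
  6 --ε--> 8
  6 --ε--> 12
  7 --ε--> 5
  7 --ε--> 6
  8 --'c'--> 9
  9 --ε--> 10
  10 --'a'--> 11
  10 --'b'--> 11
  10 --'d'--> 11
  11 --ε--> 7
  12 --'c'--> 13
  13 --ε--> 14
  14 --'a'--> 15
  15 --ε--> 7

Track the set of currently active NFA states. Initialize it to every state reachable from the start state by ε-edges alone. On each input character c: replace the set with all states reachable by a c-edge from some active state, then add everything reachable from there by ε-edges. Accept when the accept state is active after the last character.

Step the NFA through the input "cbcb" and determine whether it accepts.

Answer: ACCEPT

Trace:
start: ε-closure({0}) = {0,2,4,6,8,12}
'c' @ 1: {1,3,9,10,13,14}  (accept∈set)
'b' @ 2: {1,5,6,7,8,11,12}  (accept∈set)
'c' @ 3: {9,10,13,14}
'b' @ 4: {1,5,6,7,8,11,12}  (accept∈set)
final: {1,5,6,7,8,11,12}; accept 1 in set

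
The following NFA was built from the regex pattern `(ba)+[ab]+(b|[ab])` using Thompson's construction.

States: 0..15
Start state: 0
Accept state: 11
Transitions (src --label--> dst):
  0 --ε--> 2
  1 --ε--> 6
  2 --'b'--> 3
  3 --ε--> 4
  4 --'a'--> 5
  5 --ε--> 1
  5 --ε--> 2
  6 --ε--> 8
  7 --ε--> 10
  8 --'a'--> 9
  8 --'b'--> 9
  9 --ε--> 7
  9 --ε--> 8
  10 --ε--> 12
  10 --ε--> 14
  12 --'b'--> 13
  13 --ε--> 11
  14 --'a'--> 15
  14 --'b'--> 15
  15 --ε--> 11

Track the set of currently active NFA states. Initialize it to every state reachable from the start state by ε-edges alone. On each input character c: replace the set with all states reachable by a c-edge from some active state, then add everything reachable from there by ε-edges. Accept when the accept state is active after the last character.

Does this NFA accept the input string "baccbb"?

S₀ = ε-closure({0}) = {0,2}
'b' @ 1: {3,4}
'a' @ 2: {1,2,5,6,8}
'c' @ 3: {}  — no active states
rest 'cbb' ignored (set empty)
final: {}; accept 11 not in set

Answer: REJECT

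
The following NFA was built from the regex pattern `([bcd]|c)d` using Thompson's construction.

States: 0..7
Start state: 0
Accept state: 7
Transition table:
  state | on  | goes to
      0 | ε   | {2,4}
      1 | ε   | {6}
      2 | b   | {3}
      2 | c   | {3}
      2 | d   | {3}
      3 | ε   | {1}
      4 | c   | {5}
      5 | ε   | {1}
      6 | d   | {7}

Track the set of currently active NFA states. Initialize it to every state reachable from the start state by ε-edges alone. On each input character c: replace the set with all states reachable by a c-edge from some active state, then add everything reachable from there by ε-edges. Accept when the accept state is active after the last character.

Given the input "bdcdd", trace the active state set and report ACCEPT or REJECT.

Answer: REJECT

Steps:
S₀ = ε-closure({0}) = {0,2,4}
'b' @ 1: {1,3,6}
'd' @ 2: {7}  ✓accept
'c' @ 3: {}  — dead — no transitions
rest 'dd' ignored (set empty)
end set {} — state 7 not in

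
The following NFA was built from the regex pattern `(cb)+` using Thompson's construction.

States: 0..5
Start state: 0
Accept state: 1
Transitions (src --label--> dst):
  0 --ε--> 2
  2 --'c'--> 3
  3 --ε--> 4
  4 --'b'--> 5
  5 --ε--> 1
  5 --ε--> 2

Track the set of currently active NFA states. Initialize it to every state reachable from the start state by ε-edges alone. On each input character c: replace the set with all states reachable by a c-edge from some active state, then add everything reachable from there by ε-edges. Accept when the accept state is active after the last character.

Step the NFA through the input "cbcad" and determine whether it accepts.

start: ε-closure({0}) = {0,2}
'c' @ 1: {3,4}
'b' @ 2: {1,2,5}  (accept∈set)
'c' @ 3: {3,4}
'a' @ 4: {}  — state set empty
rest 'd' ignored (set empty)
final: {}; accept 1 not in set

Answer: REJECT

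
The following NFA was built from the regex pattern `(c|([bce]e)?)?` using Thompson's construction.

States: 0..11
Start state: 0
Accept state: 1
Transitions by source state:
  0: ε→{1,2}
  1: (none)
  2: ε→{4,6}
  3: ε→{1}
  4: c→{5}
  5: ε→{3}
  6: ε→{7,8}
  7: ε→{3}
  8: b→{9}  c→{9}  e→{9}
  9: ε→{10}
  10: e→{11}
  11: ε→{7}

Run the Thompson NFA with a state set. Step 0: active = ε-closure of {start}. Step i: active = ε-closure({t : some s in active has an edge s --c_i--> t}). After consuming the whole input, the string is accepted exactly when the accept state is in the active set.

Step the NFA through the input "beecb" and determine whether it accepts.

S₀ = ε-closure({0}) = {0,1,2,3,4,6,7,8}
'b' @ 1: {9,10}
'e' @ 2: {1,3,7,11}  ✓accept
'e' @ 3: {}  — dead — no transitions
rest 'cb' ignored (set empty)
after full input: {}  (accept=1 not in)

Answer: REJECT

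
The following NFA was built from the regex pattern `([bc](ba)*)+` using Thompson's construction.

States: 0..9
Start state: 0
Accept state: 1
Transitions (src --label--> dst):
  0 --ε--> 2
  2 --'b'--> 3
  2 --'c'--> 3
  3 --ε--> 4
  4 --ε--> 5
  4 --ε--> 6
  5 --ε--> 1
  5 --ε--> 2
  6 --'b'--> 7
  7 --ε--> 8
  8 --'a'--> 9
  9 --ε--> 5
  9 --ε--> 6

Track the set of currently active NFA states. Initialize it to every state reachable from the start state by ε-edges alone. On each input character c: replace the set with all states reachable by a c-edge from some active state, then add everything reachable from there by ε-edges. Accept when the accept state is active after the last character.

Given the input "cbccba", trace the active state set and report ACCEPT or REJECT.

Answer: ACCEPT

Derivation:
S₀ = ε-closure({0}) = {0,2}
'c' @ 1: {1,2,3,4,5,6}  ✓accept
'b' @ 2: {1,2,3,4,5,6,7,8}  ✓accept
'c' @ 3: {1,2,3,4,5,6}  ✓accept
'c' @ 4: {1,2,3,4,5,6}  ✓accept
'b' @ 5: {1,2,3,4,5,6,7,8}  ✓accept
'a' @ 6: {1,2,5,6,9}  ✓accept
end set {1,2,5,6,9} — state 1 in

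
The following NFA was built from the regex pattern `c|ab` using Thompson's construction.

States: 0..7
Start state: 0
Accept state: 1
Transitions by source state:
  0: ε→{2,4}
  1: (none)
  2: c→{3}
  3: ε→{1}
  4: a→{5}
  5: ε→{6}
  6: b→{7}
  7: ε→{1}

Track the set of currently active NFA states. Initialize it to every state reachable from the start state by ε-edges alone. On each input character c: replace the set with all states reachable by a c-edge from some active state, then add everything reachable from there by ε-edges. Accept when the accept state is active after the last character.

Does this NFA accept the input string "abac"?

start: ε-closure({0}) = {0,2,4}
'a' @ 1: {5,6}
'b' @ 2: {1,7}  (accept∈set)
'a' @ 3: {}  — dead — no transitions
rest 'c' ignored (set empty)
end set {} — state 1 not in

Answer: REJECT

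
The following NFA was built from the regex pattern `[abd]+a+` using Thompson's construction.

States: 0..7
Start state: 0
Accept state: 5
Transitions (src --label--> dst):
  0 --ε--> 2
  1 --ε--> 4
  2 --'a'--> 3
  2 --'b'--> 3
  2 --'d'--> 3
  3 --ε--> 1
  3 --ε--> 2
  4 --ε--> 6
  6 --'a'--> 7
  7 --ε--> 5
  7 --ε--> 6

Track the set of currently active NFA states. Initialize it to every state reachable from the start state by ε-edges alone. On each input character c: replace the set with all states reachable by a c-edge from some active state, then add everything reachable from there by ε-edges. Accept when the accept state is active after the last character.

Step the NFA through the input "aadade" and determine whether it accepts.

start: ε-closure({0}) = {0,2}
'a' @ 1: {1,2,3,4,6}
'a' @ 2: {1,2,3,4,5,6,7}  ✓accept
'd' @ 3: {1,2,3,4,6}
'a' @ 4: {1,2,3,4,5,6,7}  ✓accept
'd' @ 5: {1,2,3,4,6}
'e' @ 6: {}  — no active states
end set {} — state 5 not in

Answer: REJECT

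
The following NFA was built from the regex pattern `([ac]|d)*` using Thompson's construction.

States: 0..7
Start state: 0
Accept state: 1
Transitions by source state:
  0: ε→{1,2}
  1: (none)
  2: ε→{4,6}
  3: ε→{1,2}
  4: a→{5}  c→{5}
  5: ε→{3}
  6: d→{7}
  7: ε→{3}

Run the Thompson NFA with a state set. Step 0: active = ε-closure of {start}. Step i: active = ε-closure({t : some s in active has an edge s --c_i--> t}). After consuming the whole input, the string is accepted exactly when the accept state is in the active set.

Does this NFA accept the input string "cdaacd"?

initial (ε-close {0}): {0,1,2,4,6}
'c' @ 1: {1,2,3,4,5,6}  [accepting]
'd' @ 2: {1,2,3,4,6,7}  [accepting]
'a' @ 3: {1,2,3,4,5,6}  [accepting]
'a' @ 4: {1,2,3,4,5,6}  [accepting]
'c' @ 5: {1,2,3,4,5,6}  [accepting]
'd' @ 6: {1,2,3,4,6,7}  [accepting]
after full input: {1,2,3,4,6,7}  (accept=1 in)

Answer: ACCEPT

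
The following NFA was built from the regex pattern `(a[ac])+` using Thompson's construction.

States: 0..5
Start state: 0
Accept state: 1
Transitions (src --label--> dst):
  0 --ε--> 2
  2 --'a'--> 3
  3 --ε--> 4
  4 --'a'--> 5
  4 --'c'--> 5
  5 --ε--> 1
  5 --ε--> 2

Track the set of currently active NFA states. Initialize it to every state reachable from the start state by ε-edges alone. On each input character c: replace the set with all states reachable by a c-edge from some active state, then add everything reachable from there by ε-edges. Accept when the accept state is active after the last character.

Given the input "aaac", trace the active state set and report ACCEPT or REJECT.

Answer: ACCEPT

Steps:
start: ε-closure({0}) = {0,2}
'a' @ 1: {3,4}
'a' @ 2: {1,2,5}  (accept∈set)
'a' @ 3: {3,4}
'c' @ 4: {1,2,5}  (accept∈set)
after full input: {1,2,5}  (accept=1 in)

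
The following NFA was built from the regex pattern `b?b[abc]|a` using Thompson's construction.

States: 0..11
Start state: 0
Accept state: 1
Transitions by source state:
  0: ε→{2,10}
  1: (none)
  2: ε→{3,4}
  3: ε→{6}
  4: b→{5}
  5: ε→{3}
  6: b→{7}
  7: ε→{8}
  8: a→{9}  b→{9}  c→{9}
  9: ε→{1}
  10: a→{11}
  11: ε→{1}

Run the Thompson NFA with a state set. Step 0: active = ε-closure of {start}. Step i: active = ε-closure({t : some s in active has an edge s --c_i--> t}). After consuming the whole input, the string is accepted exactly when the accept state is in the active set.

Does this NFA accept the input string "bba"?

S₀ = ε-closure({0}) = {0,2,3,4,6,10}
'b' @ 1: {3,5,6,7,8}
'b' @ 2: {1,7,8,9}  (accept∈set)
'a' @ 3: {1,9}  (accept∈set)
after full input: {1,9}  (accept=1 in)

Answer: ACCEPT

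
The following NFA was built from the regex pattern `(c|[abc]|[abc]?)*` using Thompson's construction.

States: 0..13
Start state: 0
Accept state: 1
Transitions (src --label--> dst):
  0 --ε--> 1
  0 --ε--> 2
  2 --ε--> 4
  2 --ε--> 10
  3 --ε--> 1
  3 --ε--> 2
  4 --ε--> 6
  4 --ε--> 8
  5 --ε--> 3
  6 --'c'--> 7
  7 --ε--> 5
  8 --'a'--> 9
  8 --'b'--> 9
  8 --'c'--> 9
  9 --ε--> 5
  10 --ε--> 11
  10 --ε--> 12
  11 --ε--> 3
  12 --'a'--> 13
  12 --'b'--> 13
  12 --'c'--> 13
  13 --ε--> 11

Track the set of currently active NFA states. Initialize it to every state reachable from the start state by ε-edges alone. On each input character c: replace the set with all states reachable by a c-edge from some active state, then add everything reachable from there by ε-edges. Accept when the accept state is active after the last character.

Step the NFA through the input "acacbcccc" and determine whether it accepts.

initial (ε-close {0}): {0,1,2,3,4,6,8,10,11,12}
'a' @ 1: {1,2,3,4,5,6,8,9,10,11,12,13}  ✓accept
'c' @ 2: {1,2,3,4,5,6,7,8,9,10,11,12,13}  ✓accept
'a' @ 3: {1,2,3,4,5,6,8,9,10,11,12,13}  ✓accept
'c' @ 4: {1,2,3,4,5,6,7,8,9,10,11,12,13}  ✓accept
'b' @ 5: {1,2,3,4,5,6,8,9,10,11,12,13}  ✓accept
'c' @ 6: {1,2,3,4,5,6,7,8,9,10,11,12,13}  ✓accept
'c' @ 7: {1,2,3,4,5,6,7,8,9,10,11,12,13}  ✓accept
'c' @ 8: {1,2,3,4,5,6,7,8,9,10,11,12,13}  ✓accept
'c' @ 9: {1,2,3,4,5,6,7,8,9,10,11,12,13}  ✓accept
final: {1,2,3,4,5,6,7,8,9,10,11,12,13}; accept 1 in set

Answer: ACCEPT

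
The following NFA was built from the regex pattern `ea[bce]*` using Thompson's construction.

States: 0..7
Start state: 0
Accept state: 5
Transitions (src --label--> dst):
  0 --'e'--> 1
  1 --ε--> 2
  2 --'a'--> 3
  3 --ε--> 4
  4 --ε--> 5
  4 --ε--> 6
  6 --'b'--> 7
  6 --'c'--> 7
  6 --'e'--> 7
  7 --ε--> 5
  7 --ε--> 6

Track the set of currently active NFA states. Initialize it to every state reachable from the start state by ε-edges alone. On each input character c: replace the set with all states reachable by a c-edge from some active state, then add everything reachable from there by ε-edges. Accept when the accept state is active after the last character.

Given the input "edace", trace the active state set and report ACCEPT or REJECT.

S₀ = ε-closure({0}) = {0}
'e' @ 1: {1,2}
'd' @ 2: {}  — state set empty
rest 'ace' ignored (set empty)
end set {} — state 5 not in

Answer: REJECT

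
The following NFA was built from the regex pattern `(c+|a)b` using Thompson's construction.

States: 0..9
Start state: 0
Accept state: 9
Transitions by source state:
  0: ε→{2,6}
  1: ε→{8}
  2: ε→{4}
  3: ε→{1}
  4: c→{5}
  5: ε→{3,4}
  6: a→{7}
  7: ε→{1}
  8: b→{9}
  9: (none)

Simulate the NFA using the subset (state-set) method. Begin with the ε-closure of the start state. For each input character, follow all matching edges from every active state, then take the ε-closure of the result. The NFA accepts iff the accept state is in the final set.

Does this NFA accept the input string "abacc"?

start: ε-closure({0}) = {0,2,4,6}
'a' @ 1: {1,7,8}
'b' @ 2: {9}  [accepting]
'a' @ 3: {}  — state set empty
rest 'cc' ignored (set empty)
end set {} — state 9 not in

Answer: REJECT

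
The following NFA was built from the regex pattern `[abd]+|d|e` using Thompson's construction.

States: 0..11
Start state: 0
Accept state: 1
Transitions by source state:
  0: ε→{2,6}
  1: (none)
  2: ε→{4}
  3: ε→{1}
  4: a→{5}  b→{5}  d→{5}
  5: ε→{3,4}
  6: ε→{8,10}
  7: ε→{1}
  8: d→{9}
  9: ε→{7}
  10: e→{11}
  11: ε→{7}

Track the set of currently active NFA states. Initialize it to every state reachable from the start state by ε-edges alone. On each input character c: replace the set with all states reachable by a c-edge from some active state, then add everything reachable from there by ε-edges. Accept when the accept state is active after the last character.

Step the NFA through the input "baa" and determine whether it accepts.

Answer: ACCEPT

Steps:
S₀ = ε-closure({0}) = {0,2,4,6,8,10}
'b' @ 1: {1,3,4,5}  [accepting]
'a' @ 2: {1,3,4,5}  [accepting]
'a' @ 3: {1,3,4,5}  [accepting]
final: {1,3,4,5}; accept 1 in set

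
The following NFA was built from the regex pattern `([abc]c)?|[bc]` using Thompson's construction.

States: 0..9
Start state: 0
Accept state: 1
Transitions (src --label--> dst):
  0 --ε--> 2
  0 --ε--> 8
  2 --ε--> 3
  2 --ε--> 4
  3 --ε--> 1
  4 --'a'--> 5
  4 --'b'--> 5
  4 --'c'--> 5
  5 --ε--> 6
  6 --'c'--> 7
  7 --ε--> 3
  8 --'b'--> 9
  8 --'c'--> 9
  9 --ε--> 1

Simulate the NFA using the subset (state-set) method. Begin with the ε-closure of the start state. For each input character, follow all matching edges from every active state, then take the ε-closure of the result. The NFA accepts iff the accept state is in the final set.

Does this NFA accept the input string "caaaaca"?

S₀ = ε-closure({0}) = {0,1,2,3,4,8}
'c' @ 1: {1,5,6,9}  [accepting]
'a' @ 2: {}  — state set empty
rest 'aaaca' ignored (set empty)
final: {}; accept 1 not in set

Answer: REJECT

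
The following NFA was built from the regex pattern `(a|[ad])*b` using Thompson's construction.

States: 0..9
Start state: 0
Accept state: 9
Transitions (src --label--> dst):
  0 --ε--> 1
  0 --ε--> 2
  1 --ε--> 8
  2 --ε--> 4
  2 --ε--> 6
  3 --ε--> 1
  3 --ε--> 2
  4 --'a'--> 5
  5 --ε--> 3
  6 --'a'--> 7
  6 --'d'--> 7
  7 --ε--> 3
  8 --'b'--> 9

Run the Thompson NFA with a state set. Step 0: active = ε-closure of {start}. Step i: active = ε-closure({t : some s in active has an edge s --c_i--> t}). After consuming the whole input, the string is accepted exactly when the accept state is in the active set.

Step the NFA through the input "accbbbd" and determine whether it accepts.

S₀ = ε-closure({0}) = {0,1,2,4,6,8}
'a' @ 1: {1,2,3,4,5,6,7,8}
'c' @ 2: {}  — no active states
rest 'cbbbd' ignored (set empty)
end set {} — state 9 not in

Answer: REJECT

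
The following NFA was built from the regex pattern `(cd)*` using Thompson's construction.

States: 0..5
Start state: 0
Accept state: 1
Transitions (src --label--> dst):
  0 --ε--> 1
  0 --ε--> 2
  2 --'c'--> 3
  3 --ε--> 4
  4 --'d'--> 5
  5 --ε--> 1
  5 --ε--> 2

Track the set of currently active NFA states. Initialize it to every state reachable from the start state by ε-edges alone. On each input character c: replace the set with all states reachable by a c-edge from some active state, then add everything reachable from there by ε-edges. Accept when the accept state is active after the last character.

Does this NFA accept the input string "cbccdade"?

initial (ε-close {0}): {0,1,2}
'c' @ 1: {3,4}
'b' @ 2: {}  — state set empty
rest 'ccdade' ignored (set empty)
end set {} — state 1 not in

Answer: REJECT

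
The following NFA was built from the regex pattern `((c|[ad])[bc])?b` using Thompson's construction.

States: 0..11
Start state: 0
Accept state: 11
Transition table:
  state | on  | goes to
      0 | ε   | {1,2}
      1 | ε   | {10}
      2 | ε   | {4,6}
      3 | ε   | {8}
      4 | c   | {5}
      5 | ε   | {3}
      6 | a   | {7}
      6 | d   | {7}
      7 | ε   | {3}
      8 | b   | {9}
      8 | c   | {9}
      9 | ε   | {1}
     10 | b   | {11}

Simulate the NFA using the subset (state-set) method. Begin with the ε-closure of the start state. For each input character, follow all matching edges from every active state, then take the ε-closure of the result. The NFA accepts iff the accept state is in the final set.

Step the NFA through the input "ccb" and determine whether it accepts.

Answer: ACCEPT

Derivation:
S₀ = ε-closure({0}) = {0,1,2,4,6,10}
'c' @ 1: {3,5,8}
'c' @ 2: {1,9,10}
'b' @ 3: {11}  (accept∈set)
end set {11} — state 11 in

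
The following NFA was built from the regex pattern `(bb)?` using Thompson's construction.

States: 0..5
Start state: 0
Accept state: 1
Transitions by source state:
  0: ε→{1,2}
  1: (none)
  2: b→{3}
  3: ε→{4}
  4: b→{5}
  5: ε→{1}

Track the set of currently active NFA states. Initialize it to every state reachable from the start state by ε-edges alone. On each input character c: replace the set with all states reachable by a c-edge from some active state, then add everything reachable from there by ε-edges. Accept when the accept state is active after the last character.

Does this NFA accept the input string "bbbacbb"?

Answer: REJECT

Derivation:
initial (ε-close {0}): {0,1,2}
'b' @ 1: {3,4}
'b' @ 2: {1,5}  (accept∈set)
'b' @ 3: {}  — dead — no transitions
rest 'acbb' ignored (set empty)
after full input: {}  (accept=1 not in)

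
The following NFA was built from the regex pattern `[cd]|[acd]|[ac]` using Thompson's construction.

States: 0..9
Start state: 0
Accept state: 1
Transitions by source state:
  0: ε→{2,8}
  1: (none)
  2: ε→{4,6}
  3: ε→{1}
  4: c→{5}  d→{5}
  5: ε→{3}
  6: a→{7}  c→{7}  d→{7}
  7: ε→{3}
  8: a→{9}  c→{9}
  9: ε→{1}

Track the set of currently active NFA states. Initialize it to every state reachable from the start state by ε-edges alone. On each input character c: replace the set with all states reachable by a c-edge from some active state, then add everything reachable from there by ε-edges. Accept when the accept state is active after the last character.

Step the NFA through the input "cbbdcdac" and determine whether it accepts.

Answer: REJECT

Steps:
initial (ε-close {0}): {0,2,4,6,8}
'c' @ 1: {1,3,5,7,9}  ✓accept
'b' @ 2: {}  — state set empty
rest 'bdcdac' ignored (set empty)
final: {}; accept 1 not in set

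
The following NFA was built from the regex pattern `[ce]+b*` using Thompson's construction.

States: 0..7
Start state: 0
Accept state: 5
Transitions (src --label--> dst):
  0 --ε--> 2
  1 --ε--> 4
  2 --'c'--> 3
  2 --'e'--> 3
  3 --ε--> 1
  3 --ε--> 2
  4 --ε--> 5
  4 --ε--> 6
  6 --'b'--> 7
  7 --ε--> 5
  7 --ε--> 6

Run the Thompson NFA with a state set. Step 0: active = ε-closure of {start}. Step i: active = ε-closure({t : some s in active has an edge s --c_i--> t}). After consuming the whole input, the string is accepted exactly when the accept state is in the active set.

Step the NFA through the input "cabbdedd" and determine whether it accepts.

Answer: REJECT

Trace:
initial (ε-close {0}): {0,2}
'c' @ 1: {1,2,3,4,5,6}  (accept∈set)
'a' @ 2: {}  — dead — no transitions
rest 'bbdedd' ignored (set empty)
after full input: {}  (accept=5 not in)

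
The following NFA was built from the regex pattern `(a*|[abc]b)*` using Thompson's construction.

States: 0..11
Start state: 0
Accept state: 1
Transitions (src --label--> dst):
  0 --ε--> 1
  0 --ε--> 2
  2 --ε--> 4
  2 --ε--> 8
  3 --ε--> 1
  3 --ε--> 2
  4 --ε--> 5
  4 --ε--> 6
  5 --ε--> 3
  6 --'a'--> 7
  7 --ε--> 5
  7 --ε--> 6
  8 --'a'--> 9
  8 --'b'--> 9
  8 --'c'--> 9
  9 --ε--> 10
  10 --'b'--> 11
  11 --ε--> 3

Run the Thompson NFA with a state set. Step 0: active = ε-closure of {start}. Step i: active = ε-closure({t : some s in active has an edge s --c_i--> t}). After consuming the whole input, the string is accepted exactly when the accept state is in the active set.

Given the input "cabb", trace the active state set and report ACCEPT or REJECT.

Answer: REJECT

Derivation:
start: ε-closure({0}) = {0,1,2,3,4,5,6,8}
'c' @ 1: {9,10}
'a' @ 2: {}  — no active states
rest 'bb' ignored (set empty)
after full input: {}  (accept=1 not in)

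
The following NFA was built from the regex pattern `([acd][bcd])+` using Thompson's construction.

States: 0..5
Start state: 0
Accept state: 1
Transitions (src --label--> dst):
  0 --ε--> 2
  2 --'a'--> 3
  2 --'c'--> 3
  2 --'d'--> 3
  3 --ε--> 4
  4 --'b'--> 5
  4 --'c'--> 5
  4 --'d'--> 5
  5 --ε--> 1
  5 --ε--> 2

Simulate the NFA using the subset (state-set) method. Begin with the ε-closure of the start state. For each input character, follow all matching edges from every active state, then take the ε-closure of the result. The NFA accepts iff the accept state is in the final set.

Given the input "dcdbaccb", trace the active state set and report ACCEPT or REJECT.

Answer: ACCEPT

Trace:
start: ε-closure({0}) = {0,2}
'd' @ 1: {3,4}
'c' @ 2: {1,2,5}  [accepting]
'd' @ 3: {3,4}
'b' @ 4: {1,2,5}  [accepting]
'a' @ 5: {3,4}
'c' @ 6: {1,2,5}  [accepting]
'c' @ 7: {3,4}
'b' @ 8: {1,2,5}  [accepting]
final: {1,2,5}; accept 1 in set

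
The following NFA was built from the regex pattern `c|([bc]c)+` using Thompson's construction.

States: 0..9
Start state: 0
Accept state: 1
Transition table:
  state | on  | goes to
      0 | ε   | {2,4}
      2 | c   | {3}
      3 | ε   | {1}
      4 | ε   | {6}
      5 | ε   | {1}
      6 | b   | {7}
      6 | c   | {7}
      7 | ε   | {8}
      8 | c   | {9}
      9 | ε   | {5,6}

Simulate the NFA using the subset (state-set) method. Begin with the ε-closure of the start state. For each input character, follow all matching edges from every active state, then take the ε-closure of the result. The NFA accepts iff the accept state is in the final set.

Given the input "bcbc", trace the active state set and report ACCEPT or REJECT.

Answer: ACCEPT

Derivation:
start: ε-closure({0}) = {0,2,4,6}
'b' @ 1: {7,8}
'c' @ 2: {1,5,6,9}  [accepting]
'b' @ 3: {7,8}
'c' @ 4: {1,5,6,9}  [accepting]
after full input: {1,5,6,9}  (accept=1 in)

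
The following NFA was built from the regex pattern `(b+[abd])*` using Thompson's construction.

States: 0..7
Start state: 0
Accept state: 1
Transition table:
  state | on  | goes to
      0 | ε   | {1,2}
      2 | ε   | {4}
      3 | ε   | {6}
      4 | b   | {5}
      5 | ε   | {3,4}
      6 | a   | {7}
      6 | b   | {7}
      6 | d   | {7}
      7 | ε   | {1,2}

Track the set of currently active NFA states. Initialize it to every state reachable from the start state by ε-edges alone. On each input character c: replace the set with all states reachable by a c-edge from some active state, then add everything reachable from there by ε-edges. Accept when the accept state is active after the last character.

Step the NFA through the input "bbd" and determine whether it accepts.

Answer: ACCEPT

Trace:
start: ε-closure({0}) = {0,1,2,4}
'b' @ 1: {3,4,5,6}
'b' @ 2: {1,2,3,4,5,6,7}  (accept∈set)
'd' @ 3: {1,2,4,7}  (accept∈set)
end set {1,2,4,7} — state 1 in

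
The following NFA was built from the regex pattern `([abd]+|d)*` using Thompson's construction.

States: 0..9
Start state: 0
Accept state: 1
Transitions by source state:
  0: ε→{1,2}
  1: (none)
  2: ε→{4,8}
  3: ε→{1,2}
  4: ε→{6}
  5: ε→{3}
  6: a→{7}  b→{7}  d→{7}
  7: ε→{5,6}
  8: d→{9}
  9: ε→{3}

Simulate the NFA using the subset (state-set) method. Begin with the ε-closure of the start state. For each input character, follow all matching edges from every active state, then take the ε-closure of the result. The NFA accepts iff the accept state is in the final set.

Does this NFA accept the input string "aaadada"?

start: ε-closure({0}) = {0,1,2,4,6,8}
'a' @ 1: {1,2,3,4,5,6,7,8}  ✓accept
'a' @ 2: {1,2,3,4,5,6,7,8}  ✓accept
'a' @ 3: {1,2,3,4,5,6,7,8}  ✓accept
'd' @ 4: {1,2,3,4,5,6,7,8,9}  ✓accept
'a' @ 5: {1,2,3,4,5,6,7,8}  ✓accept
'd' @ 6: {1,2,3,4,5,6,7,8,9}  ✓accept
'a' @ 7: {1,2,3,4,5,6,7,8}  ✓accept
end set {1,2,3,4,5,6,7,8} — state 1 in

Answer: ACCEPT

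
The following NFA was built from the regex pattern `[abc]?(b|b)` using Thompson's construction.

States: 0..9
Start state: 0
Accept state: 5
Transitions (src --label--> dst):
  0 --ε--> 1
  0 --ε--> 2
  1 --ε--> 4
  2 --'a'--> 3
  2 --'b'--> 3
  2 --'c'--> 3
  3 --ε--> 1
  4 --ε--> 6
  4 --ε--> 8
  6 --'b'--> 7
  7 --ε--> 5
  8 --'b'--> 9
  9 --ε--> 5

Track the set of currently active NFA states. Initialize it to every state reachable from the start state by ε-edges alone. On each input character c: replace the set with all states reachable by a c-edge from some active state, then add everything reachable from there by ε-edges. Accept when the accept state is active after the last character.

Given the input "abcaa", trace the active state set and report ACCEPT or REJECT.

Answer: REJECT

Steps:
initial (ε-close {0}): {0,1,2,4,6,8}
'a' @ 1: {1,3,4,6,8}
'b' @ 2: {5,7,9}  (accept∈set)
'c' @ 3: {}  — dead — no transitions
rest 'aa' ignored (set empty)
final: {}; accept 5 not in set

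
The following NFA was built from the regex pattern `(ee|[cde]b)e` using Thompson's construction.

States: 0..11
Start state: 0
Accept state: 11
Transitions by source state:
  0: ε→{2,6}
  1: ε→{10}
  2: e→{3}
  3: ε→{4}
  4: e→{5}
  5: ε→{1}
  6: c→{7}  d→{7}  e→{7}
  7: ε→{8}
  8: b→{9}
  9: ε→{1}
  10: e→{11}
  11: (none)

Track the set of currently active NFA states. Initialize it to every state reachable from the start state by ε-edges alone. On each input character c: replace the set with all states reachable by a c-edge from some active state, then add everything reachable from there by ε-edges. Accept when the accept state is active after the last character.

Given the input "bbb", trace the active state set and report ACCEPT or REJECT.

Answer: REJECT

Derivation:
initial (ε-close {0}): {0,2,6}
'b' @ 1: {}  — dead — no transitions
rest 'bb' ignored (set empty)
final: {}; accept 11 not in set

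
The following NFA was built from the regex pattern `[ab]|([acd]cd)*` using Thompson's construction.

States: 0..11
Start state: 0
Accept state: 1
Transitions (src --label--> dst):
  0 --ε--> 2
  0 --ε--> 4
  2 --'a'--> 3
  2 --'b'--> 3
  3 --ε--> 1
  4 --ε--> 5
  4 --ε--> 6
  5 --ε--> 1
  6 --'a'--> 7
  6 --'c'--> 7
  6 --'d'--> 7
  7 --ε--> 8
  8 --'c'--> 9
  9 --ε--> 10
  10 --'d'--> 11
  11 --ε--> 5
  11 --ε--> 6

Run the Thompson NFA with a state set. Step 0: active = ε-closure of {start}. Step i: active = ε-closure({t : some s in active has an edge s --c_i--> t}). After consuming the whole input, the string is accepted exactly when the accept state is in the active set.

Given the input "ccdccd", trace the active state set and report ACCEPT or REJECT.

initial (ε-close {0}): {0,1,2,4,5,6}
'c' @ 1: {7,8}
'c' @ 2: {9,10}
'd' @ 3: {1,5,6,11}  ✓accept
'c' @ 4: {7,8}
'c' @ 5: {9,10}
'd' @ 6: {1,5,6,11}  ✓accept
after full input: {1,5,6,11}  (accept=1 in)

Answer: ACCEPT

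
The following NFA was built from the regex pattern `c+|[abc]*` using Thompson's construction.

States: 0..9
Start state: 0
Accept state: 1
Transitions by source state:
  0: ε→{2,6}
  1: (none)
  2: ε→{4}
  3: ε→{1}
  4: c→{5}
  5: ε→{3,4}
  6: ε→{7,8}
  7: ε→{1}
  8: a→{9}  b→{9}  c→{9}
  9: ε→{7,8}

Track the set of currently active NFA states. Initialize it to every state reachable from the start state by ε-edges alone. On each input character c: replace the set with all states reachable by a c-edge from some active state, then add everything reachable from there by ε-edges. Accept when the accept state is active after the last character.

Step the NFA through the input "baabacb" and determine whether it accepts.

initial (ε-close {0}): {0,1,2,4,6,7,8}
'b' @ 1: {1,7,8,9}  (accept∈set)
'a' @ 2: {1,7,8,9}  (accept∈set)
'a' @ 3: {1,7,8,9}  (accept∈set)
'b' @ 4: {1,7,8,9}  (accept∈set)
'a' @ 5: {1,7,8,9}  (accept∈set)
'c' @ 6: {1,7,8,9}  (accept∈set)
'b' @ 7: {1,7,8,9}  (accept∈set)
after full input: {1,7,8,9}  (accept=1 in)

Answer: ACCEPT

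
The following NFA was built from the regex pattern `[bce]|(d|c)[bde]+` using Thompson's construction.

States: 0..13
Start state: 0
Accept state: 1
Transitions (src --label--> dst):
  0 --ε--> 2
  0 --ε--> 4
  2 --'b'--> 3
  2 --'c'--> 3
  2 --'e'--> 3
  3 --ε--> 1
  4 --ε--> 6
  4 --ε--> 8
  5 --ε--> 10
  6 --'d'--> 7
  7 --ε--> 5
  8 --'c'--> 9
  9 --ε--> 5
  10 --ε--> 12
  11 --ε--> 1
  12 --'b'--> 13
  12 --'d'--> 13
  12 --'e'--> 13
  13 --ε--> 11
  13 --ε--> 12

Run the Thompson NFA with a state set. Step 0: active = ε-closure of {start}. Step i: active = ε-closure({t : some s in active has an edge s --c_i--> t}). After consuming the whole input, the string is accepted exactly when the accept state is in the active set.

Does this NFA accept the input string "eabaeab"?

S₀ = ε-closure({0}) = {0,2,4,6,8}
'e' @ 1: {1,3}  [accepting]
'a' @ 2: {}  — dead — no transitions
rest 'baeab' ignored (set empty)
final: {}; accept 1 not in set

Answer: REJECT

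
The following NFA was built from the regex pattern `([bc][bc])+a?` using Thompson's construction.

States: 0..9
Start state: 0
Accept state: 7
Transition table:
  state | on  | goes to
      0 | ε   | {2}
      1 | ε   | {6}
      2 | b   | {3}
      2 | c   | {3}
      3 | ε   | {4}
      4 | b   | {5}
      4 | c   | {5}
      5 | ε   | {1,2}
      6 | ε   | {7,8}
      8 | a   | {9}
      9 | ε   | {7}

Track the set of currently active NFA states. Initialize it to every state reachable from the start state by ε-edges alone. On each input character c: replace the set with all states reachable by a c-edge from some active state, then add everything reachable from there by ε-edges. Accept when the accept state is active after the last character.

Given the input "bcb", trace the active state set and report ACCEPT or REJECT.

Answer: REJECT

Trace:
start: ε-closure({0}) = {0,2}
'b' @ 1: {3,4}
'c' @ 2: {1,2,5,6,7,8}  (accept∈set)
'b' @ 3: {3,4}
after full input: {3,4}  (accept=7 not in)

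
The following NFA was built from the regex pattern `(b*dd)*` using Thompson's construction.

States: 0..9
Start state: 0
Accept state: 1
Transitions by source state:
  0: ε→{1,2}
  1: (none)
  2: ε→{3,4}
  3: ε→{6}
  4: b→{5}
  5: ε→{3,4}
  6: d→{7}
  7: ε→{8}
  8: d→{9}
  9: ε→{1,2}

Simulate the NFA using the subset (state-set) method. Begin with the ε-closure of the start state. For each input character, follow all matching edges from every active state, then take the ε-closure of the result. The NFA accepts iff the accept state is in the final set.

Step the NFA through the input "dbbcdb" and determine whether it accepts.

S₀ = ε-closure({0}) = {0,1,2,3,4,6}
'd' @ 1: {7,8}
'b' @ 2: {}  — state set empty
rest 'bcdb' ignored (set empty)
after full input: {}  (accept=1 not in)

Answer: REJECT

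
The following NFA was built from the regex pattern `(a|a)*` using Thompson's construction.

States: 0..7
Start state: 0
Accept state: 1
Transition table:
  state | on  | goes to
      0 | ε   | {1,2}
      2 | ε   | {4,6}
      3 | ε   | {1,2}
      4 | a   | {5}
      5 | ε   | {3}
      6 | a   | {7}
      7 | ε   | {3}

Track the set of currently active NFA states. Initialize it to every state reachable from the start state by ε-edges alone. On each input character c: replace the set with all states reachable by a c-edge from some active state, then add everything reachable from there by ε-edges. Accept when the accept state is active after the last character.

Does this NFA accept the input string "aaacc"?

initial (ε-close {0}): {0,1,2,4,6}
'a' @ 1: {1,2,3,4,5,6,7}  ✓accept
'a' @ 2: {1,2,3,4,5,6,7}  ✓accept
'a' @ 3: {1,2,3,4,5,6,7}  ✓accept
'c' @ 4: {}  — state set empty
rest 'c' ignored (set empty)
final: {}; accept 1 not in set

Answer: REJECT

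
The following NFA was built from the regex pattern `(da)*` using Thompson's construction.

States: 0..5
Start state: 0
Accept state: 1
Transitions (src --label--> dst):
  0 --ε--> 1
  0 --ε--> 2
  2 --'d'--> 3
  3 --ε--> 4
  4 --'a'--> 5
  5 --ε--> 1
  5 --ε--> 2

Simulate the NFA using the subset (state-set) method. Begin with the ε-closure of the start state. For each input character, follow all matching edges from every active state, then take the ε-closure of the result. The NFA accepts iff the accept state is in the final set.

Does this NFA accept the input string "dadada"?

initial (ε-close {0}): {0,1,2}
'd' @ 1: {3,4}
'a' @ 2: {1,2,5}  [accepting]
'd' @ 3: {3,4}
'a' @ 4: {1,2,5}  [accepting]
'd' @ 5: {3,4}
'a' @ 6: {1,2,5}  [accepting]
after full input: {1,2,5}  (accept=1 in)

Answer: ACCEPT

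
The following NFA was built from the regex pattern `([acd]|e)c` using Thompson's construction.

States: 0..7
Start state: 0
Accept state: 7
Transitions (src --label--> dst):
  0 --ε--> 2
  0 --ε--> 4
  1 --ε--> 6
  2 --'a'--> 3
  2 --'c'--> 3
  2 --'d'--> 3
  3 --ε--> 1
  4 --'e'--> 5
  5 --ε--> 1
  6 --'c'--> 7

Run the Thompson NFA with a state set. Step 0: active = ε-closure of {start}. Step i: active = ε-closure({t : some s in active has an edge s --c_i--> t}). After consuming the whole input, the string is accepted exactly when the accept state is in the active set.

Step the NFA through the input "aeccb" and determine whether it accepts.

S₀ = ε-closure({0}) = {0,2,4}
'a' @ 1: {1,3,6}
'e' @ 2: {}  — no active states
rest 'ccb' ignored (set empty)
after full input: {}  (accept=7 not in)

Answer: REJECT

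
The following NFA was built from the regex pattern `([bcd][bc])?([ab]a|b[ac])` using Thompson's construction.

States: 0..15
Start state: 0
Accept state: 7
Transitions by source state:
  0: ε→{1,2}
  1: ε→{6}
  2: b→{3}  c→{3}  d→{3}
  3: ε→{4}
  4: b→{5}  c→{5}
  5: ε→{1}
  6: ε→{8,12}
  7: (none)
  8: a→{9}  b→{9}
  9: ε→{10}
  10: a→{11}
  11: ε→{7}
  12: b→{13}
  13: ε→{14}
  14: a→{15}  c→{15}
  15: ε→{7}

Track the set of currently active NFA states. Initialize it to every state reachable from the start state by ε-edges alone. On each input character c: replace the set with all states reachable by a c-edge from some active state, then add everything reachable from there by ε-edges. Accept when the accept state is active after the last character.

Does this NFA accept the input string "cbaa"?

Answer: ACCEPT

Steps:
S₀ = ε-closure({0}) = {0,1,2,6,8,12}
'c' @ 1: {3,4}
'b' @ 2: {1,5,6,8,12}
'a' @ 3: {9,10}
'a' @ 4: {7,11}  [accepting]
final: {7,11}; accept 7 in set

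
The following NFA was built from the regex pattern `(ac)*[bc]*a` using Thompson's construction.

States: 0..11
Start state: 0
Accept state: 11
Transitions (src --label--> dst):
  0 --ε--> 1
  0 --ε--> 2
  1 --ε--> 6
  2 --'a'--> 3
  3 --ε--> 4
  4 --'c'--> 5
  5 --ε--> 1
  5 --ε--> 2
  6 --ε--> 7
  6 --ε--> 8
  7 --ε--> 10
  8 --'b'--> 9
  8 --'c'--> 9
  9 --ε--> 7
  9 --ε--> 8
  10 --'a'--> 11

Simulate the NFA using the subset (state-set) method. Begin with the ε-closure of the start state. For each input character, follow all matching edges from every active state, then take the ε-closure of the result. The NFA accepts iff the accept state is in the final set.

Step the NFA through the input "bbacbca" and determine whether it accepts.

Answer: REJECT

Steps:
S₀ = ε-closure({0}) = {0,1,2,6,7,8,10}
'b' @ 1: {7,8,9,10}
'b' @ 2: {7,8,9,10}
'a' @ 3: {11}  ✓accept
'c' @ 4: {}  — state set empty
rest 'bca' ignored (set empty)
after full input: {}  (accept=11 not in)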